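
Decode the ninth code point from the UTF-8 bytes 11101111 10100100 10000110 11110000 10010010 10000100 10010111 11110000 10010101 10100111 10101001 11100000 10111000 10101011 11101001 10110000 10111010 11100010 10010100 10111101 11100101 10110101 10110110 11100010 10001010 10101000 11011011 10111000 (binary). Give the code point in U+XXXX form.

Offset 0: leading byte 0xEF = 11101111 → 3-byte char #1 = EF A4 86.
Offset 3: leading byte 0xF0 = 11110000 → 4-byte char #2 = F0 92 84 97.
Offset 7: leading byte 0xF0 = 11110000 → 4-byte char #3 = F0 95 A7 A9.
Offset 11: leading byte 0xE0 = 11100000 → 3-byte char #4 = E0 B8 AB.
Offset 14: leading byte 0xE9 = 11101001 → 3-byte char #5 = E9 B0 BA.
Offset 17: leading byte 0xE2 = 11100010 → 3-byte char #6 = E2 94 BD.
Offset 20: leading byte 0xE5 = 11100101 → 3-byte char #7 = E5 B5 B6.
Offset 23: leading byte 0xE2 = 11100010 → 3-byte char #8 = E2 8A A8.
Offset 26: leading byte 0xDB = 11011011 → 2-byte char #9 = DB B8.
Leading byte 0xDB = 11011011 matches 110xxxxx → 2-byte sequence.
Byte 1: 0xDB = 11011011, payload 11011 (5 bits).
Byte 2: 0xB8 = 10111000 (10xxxxxx ✓), payload 111000.
Concatenate: 11011111000 = 0x6F8 (11 bits → U+06F8).

U+06F8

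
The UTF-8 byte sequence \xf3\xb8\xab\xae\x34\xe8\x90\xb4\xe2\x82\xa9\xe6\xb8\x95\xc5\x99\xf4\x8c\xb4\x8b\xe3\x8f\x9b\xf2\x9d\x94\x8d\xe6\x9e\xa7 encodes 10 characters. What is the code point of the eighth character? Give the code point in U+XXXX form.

Offset 0: leading byte 0xF3 = 11110011 → 4-byte char #1 = F3 B8 AB AE.
Offset 4: leading byte 0x34 = 00110100 → 1-byte char #2 = 34.
Offset 5: leading byte 0xE8 = 11101000 → 3-byte char #3 = E8 90 B4.
Offset 8: leading byte 0xE2 = 11100010 → 3-byte char #4 = E2 82 A9.
Offset 11: leading byte 0xE6 = 11100110 → 3-byte char #5 = E6 B8 95.
Offset 14: leading byte 0xC5 = 11000101 → 2-byte char #6 = C5 99.
Offset 16: leading byte 0xF4 = 11110100 → 4-byte char #7 = F4 8C B4 8B.
Offset 20: leading byte 0xE3 = 11100011 → 3-byte char #8 = E3 8F 9B.
Leading byte 0xE3 = 11100011 matches 1110xxxx → 3-byte sequence.
Byte 1: 0xE3 = 11100011, payload 0011 (4 bits).
Byte 2: 0x8F = 10001111 (10xxxxxx ✓), payload 001111.
Byte 3: 0x9B = 10011011 (10xxxxxx ✓), payload 011011.
Concatenate: 0011001111011011 = 0x33DB (16 bits → U+33DB).

U+33DB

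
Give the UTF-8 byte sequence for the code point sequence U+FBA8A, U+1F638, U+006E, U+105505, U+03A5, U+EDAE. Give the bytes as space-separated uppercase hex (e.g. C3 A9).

F3 BB AA 8A F0 9F 98 B8 6E F4 85 94 85 CE A5 EE B6 AE

U+FBA8A: 4-byte form → F3 BB AA 8A.
U+1F638: 4-byte form → F0 9F 98 B8.
U+006E: 1-byte form → 6E.
U+105505: 4-byte form → F4 85 94 85.
U+03A5: 2-byte form → CE A5.
U+EDAE: 3-byte form → EE B6 AE.
Concatenated (18 bytes): F3 BB AA 8A F0 9F 98 B8 6E F4 85 94 85 CE A5 EE B6 AE.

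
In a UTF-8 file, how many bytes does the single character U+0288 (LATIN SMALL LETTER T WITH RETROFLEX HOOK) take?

2

U+0288 = 0x288. UTF-8 uses 1 byte below 0x80, 2 below 0x800, 3 below 0x10000, 4 up to 0x10FFFF. 0x288 is in U+0080–U+07FF → 2 bytes.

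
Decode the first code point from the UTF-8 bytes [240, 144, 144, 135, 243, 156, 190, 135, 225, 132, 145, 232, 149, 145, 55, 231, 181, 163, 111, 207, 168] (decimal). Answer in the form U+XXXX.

U+10407

Offset 0: leading byte 0xF0 = 11110000 → 4-byte char #1 = F0 90 90 87.
Leading byte 0xF0 = 11110000 matches 11110xxx → 4-byte sequence.
Byte 1: 0xF0 = 11110000, payload 000 (3 bits).
Byte 2: 0x90 = 10010000 (10xxxxxx ✓), payload 010000.
Byte 3: 0x90 = 10010000 (10xxxxxx ✓), payload 010000.
Byte 4: 0x87 = 10000111 (10xxxxxx ✓), payload 000111.
Concatenate: 000010000010000000111 = 0x10407 (21 bits → U+10407).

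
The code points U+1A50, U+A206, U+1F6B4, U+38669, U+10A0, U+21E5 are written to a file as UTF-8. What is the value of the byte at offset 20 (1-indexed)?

1-indexed offset 20 is 0-indexed offset 19.
U+1A50 → 3-byte form E1 A9 90 at offsets 0–2.
U+A206 → 3-byte form EA 88 86 at offsets 3–5.
U+1F6B4 → 4-byte form F0 9F 9A B4 at offsets 6–9.
U+38669 → 4-byte form F0 B8 99 A9 at offsets 10–13.
U+10A0 → 3-byte form E1 82 A0 at offsets 14–16.
U+21E5 → 3-byte form E2 87 A5 at offsets 17–19.
Offset 19 falls in char 6's range; it's byte 3 of E2 87 A5 = 0xA5.

0xA5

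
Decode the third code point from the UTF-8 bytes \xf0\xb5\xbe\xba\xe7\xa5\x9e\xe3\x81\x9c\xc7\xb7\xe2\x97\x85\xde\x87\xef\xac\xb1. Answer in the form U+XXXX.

Offset 0: leading byte 0xF0 = 11110000 → 4-byte char #1 = F0 B5 BE BA.
Offset 4: leading byte 0xE7 = 11100111 → 3-byte char #2 = E7 A5 9E.
Offset 7: leading byte 0xE3 = 11100011 → 3-byte char #3 = E3 81 9C.
Leading byte 0xE3 = 11100011 matches 1110xxxx → 3-byte sequence.
Byte 1: 0xE3 = 11100011, payload 0011 (4 bits).
Byte 2: 0x81 = 10000001 (10xxxxxx ✓), payload 000001.
Byte 3: 0x9C = 10011100 (10xxxxxx ✓), payload 011100.
Concatenate: 0011000001011100 = 0x305C (16 bits → U+305C).

U+305C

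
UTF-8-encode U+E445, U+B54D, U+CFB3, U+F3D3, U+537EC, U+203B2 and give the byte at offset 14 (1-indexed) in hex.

0x93

1-indexed offset 14 is 0-indexed offset 13.
U+E445 → 3-byte form EE 91 85 at offsets 0–2.
U+B54D → 3-byte form EB 95 8D at offsets 3–5.
U+CFB3 → 3-byte form EC BE B3 at offsets 6–8.
U+F3D3 → 3-byte form EF 8F 93 at offsets 9–11.
U+537EC → 4-byte form F1 93 9F AC at offsets 12–15.
Offset 13 falls in char 5's range; it's byte 2 of F1 93 9F AC = 0x93.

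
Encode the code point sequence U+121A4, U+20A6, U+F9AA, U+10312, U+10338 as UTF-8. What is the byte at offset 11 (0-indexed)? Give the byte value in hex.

U+121A4 → 4-byte form F0 92 86 A4 at offsets 0–3.
U+20A6 → 3-byte form E2 82 A6 at offsets 4–6.
U+F9AA → 3-byte form EF A6 AA at offsets 7–9.
U+10312 → 4-byte form F0 90 8C 92 at offsets 10–13.
Offset 11 falls in char 4's range; it's byte 2 of F0 90 8C 92 = 0x90.

0x90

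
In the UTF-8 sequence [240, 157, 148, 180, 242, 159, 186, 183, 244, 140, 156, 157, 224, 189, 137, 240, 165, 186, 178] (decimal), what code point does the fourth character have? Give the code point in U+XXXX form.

Offset 0: leading byte 0xF0 = 11110000 → 4-byte char #1 = F0 9D 94 B4.
Offset 4: leading byte 0xF2 = 11110010 → 4-byte char #2 = F2 9F BA B7.
Offset 8: leading byte 0xF4 = 11110100 → 4-byte char #3 = F4 8C 9C 9D.
Offset 12: leading byte 0xE0 = 11100000 → 3-byte char #4 = E0 BD 89.
Leading byte 0xE0 = 11100000 matches 1110xxxx → 3-byte sequence.
Byte 1: 0xE0 = 11100000, payload 0000 (4 bits).
Byte 2: 0xBD = 10111101 (10xxxxxx ✓), payload 111101.
Byte 3: 0x89 = 10001001 (10xxxxxx ✓), payload 001001.
Concatenate: 0000111101001001 = 0xF49 (16 bits → U+0F49).

U+0F49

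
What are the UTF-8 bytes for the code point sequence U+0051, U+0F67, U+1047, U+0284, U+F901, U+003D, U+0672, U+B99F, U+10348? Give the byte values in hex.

51 E0 BD A7 E1 81 87 CA 84 EF A4 81 3D D9 B2 EB A6 9F F0 90 8D 88

U+0051: 1-byte form → 51.
U+0F67: 3-byte form → E0 BD A7.
U+1047: 3-byte form → E1 81 87.
U+0284: 2-byte form → CA 84.
U+F901: 3-byte form → EF A4 81.
U+003D: 1-byte form → 3D.
U+0672: 2-byte form → D9 B2.
U+B99F: 3-byte form → EB A6 9F.
U+10348: 4-byte form → F0 90 8D 88.
Concatenated (22 bytes): 51 E0 BD A7 E1 81 87 CA 84 EF A4 81 3D D9 B2 EB A6 9F F0 90 8D 88.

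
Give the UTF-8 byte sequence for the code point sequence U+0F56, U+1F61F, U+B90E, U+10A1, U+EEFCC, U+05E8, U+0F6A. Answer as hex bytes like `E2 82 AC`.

U+0F56: 3-byte form → E0 BD 96.
U+1F61F: 4-byte form → F0 9F 98 9F.
U+B90E: 3-byte form → EB A4 8E.
U+10A1: 3-byte form → E1 82 A1.
U+EEFCC: 4-byte form → F3 AE BF 8C.
U+05E8: 2-byte form → D7 A8.
U+0F6A: 3-byte form → E0 BD AA.
Concatenated (22 bytes): E0 BD 96 F0 9F 98 9F EB A4 8E E1 82 A1 F3 AE BF 8C D7 A8 E0 BD AA.

E0 BD 96 F0 9F 98 9F EB A4 8E E1 82 A1 F3 AE BF 8C D7 A8 E0 BD AA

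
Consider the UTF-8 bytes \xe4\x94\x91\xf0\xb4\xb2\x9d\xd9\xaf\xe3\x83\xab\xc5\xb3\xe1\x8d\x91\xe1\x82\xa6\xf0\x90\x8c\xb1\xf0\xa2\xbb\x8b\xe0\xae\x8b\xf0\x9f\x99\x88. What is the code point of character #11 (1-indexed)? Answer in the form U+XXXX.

Offset 0: leading byte 0xE4 = 11100100 → 3-byte char #1 = E4 94 91.
Offset 3: leading byte 0xF0 = 11110000 → 4-byte char #2 = F0 B4 B2 9D.
Offset 7: leading byte 0xD9 = 11011001 → 2-byte char #3 = D9 AF.
Offset 9: leading byte 0xE3 = 11100011 → 3-byte char #4 = E3 83 AB.
Offset 12: leading byte 0xC5 = 11000101 → 2-byte char #5 = C5 B3.
Offset 14: leading byte 0xE1 = 11100001 → 3-byte char #6 = E1 8D 91.
Offset 17: leading byte 0xE1 = 11100001 → 3-byte char #7 = E1 82 A6.
Offset 20: leading byte 0xF0 = 11110000 → 4-byte char #8 = F0 90 8C B1.
Offset 24: leading byte 0xF0 = 11110000 → 4-byte char #9 = F0 A2 BB 8B.
Offset 28: leading byte 0xE0 = 11100000 → 3-byte char #10 = E0 AE 8B.
Offset 31: leading byte 0xF0 = 11110000 → 4-byte char #11 = F0 9F 99 88.
Leading byte 0xF0 = 11110000 matches 11110xxx → 4-byte sequence.
Byte 1: 0xF0 = 11110000, payload 000 (3 bits).
Byte 2: 0x9F = 10011111 (10xxxxxx ✓), payload 011111.
Byte 3: 0x99 = 10011001 (10xxxxxx ✓), payload 011001.
Byte 4: 0x88 = 10001000 (10xxxxxx ✓), payload 001000.
Concatenate: 000011111011001001000 = 0x1F648 (21 bits → U+1F648).

U+1F648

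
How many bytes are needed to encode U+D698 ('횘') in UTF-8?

U+D698 = 0xD698. UTF-8 uses 1 byte below 0x80, 2 below 0x800, 3 below 0x10000, 4 up to 0x10FFFF. 0xD698 is in U+0800–U+FFFF → 3 bytes.

3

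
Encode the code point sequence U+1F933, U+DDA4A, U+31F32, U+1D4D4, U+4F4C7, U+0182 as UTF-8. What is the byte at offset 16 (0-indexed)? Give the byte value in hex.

0xF1

U+1F933 → 4-byte form F0 9F A4 B3 at offsets 0–3.
U+DDA4A → 4-byte form F3 9D A9 8A at offsets 4–7.
U+31F32 → 4-byte form F0 B1 BC B2 at offsets 8–11.
U+1D4D4 → 4-byte form F0 9D 93 94 at offsets 12–15.
U+4F4C7 → 4-byte form F1 8F 93 87 at offsets 16–19.
Offset 16 falls in char 5's range; it's byte 1 of F1 8F 93 87 = 0xF1.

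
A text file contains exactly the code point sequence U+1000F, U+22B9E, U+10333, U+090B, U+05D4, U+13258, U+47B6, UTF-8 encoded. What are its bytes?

F0 90 80 8F F0 A2 AE 9E F0 90 8C B3 E0 A4 8B D7 94 F0 93 89 98 E4 9E B6

U+1000F: 4-byte form → F0 90 80 8F.
U+22B9E: 4-byte form → F0 A2 AE 9E.
U+10333: 4-byte form → F0 90 8C B3.
U+090B: 3-byte form → E0 A4 8B.
U+05D4: 2-byte form → D7 94.
U+13258: 4-byte form → F0 93 89 98.
U+47B6: 3-byte form → E4 9E B6.
Concatenated (24 bytes): F0 90 80 8F F0 A2 AE 9E F0 90 8C B3 E0 A4 8B D7 94 F0 93 89 98 E4 9E B6.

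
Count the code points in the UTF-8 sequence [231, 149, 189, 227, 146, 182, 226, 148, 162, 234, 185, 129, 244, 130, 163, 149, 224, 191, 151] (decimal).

6

Byte at offset 0: 0xE7 = 11100111 → 3-byte char (#1). Advance 3.
Byte at offset 3: 0xE3 = 11100011 → 3-byte char (#2). Advance 3.
Byte at offset 6: 0xE2 = 11100010 → 3-byte char (#3). Advance 3.
Byte at offset 9: 0xEA = 11101010 → 3-byte char (#4). Advance 3.
Byte at offset 12: 0xF4 = 11110100 → 4-byte char (#5). Advance 4.
Byte at offset 16: 0xE0 = 11100000 → 3-byte char (#6). Advance 3.
Reached end at offset 19 after 6 code points.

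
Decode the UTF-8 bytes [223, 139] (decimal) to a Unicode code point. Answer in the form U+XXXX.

U+07CB

Leading byte 0xDF = 11011111 matches 110xxxxx → 2-byte sequence.
Byte 1: 0xDF = 11011111, payload 11111 (5 bits).
Byte 2: 0x8B = 10001011 (10xxxxxx ✓), payload 001011.
Concatenate: 11111001011 = 0x7CB (11 bits → U+07CB).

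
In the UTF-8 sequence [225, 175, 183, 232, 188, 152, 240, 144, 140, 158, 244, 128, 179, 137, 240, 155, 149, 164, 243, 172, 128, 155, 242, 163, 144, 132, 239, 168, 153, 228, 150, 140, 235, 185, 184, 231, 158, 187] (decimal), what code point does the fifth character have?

U+1B564

Offset 0: leading byte 0xE1 = 11100001 → 3-byte char #1 = E1 AF B7.
Offset 3: leading byte 0xE8 = 11101000 → 3-byte char #2 = E8 BC 98.
Offset 6: leading byte 0xF0 = 11110000 → 4-byte char #3 = F0 90 8C 9E.
Offset 10: leading byte 0xF4 = 11110100 → 4-byte char #4 = F4 80 B3 89.
Offset 14: leading byte 0xF0 = 11110000 → 4-byte char #5 = F0 9B 95 A4.
Leading byte 0xF0 = 11110000 matches 11110xxx → 4-byte sequence.
Byte 1: 0xF0 = 11110000, payload 000 (3 bits).
Byte 2: 0x9B = 10011011 (10xxxxxx ✓), payload 011011.
Byte 3: 0x95 = 10010101 (10xxxxxx ✓), payload 010101.
Byte 4: 0xA4 = 10100100 (10xxxxxx ✓), payload 100100.
Concatenate: 000011011010101100100 = 0x1B564 (21 bits → U+1B564).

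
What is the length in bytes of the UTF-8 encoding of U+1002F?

4

U+1002F = 0x1002F. UTF-8 uses 1 byte below 0x80, 2 below 0x800, 3 below 0x10000, 4 up to 0x10FFFF. 0x1002F is in U+10000–U+10FFFF → 4 bytes.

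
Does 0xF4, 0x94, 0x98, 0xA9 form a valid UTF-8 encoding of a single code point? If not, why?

Leading byte 0xF4 = 11110100 → 4-byte form.
Payload = 0x114629, which exceeds U+10FFFF, the maximum Unicode code point. (Leading bytes F5–FF, or F4 followed by ≥ 0x90, are invalid.)

invalid (encodes a value above U+10FFFF)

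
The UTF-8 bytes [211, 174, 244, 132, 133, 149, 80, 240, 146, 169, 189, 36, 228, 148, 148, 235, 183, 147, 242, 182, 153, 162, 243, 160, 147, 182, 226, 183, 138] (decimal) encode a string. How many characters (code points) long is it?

Byte at offset 0: 0xD3 = 11010011 → 2-byte char (#1). Advance 2.
Byte at offset 2: 0xF4 = 11110100 → 4-byte char (#2). Advance 4.
Byte at offset 6: 0x50 = 01010000 → 1-byte char (#3). Advance 1.
Byte at offset 7: 0xF0 = 11110000 → 4-byte char (#4). Advance 4.
Byte at offset 11: 0x24 = 00100100 → 1-byte char (#5). Advance 1.
Byte at offset 12: 0xE4 = 11100100 → 3-byte char (#6). Advance 3.
Byte at offset 15: 0xEB = 11101011 → 3-byte char (#7). Advance 3.
Byte at offset 18: 0xF2 = 11110010 → 4-byte char (#8). Advance 4.
Byte at offset 22: 0xF3 = 11110011 → 4-byte char (#9). Advance 4.
Byte at offset 26: 0xE2 = 11100010 → 3-byte char (#10). Advance 3.
Reached end at offset 29 after 10 code points.

10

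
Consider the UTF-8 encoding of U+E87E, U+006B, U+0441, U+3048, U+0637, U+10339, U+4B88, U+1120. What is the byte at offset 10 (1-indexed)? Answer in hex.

1-indexed offset 10 is 0-indexed offset 9.
U+E87E → 3-byte form EE A1 BE at offsets 0–2.
U+006B → 1-byte form 6B at offsets 3–3.
U+0441 → 2-byte form D1 81 at offsets 4–5.
U+3048 → 3-byte form E3 81 88 at offsets 6–8.
U+0637 → 2-byte form D8 B7 at offsets 9–10.
Offset 9 falls in char 5's range; it's byte 1 of D8 B7 = 0xD8.

0xD8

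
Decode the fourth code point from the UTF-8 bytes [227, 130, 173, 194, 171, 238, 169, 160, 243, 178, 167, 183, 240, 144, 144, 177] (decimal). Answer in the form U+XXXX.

U+F29F7

Offset 0: leading byte 0xE3 = 11100011 → 3-byte char #1 = E3 82 AD.
Offset 3: leading byte 0xC2 = 11000010 → 2-byte char #2 = C2 AB.
Offset 5: leading byte 0xEE = 11101110 → 3-byte char #3 = EE A9 A0.
Offset 8: leading byte 0xF3 = 11110011 → 4-byte char #4 = F3 B2 A7 B7.
Leading byte 0xF3 = 11110011 matches 11110xxx → 4-byte sequence.
Byte 1: 0xF3 = 11110011, payload 011 (3 bits).
Byte 2: 0xB2 = 10110010 (10xxxxxx ✓), payload 110010.
Byte 3: 0xA7 = 10100111 (10xxxxxx ✓), payload 100111.
Byte 4: 0xB7 = 10110111 (10xxxxxx ✓), payload 110111.
Concatenate: 011110010100111110111 = 0xF29F7 (21 bits → U+F29F7).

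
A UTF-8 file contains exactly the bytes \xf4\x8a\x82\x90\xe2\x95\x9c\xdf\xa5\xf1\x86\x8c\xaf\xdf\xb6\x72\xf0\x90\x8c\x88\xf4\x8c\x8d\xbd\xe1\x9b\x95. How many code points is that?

Byte at offset 0: 0xF4 = 11110100 → 4-byte char (#1). Advance 4.
Byte at offset 4: 0xE2 = 11100010 → 3-byte char (#2). Advance 3.
Byte at offset 7: 0xDF = 11011111 → 2-byte char (#3). Advance 2.
Byte at offset 9: 0xF1 = 11110001 → 4-byte char (#4). Advance 4.
Byte at offset 13: 0xDF = 11011111 → 2-byte char (#5). Advance 2.
Byte at offset 15: 0x72 = 01110010 → 1-byte char (#6). Advance 1.
Byte at offset 16: 0xF0 = 11110000 → 4-byte char (#7). Advance 4.
Byte at offset 20: 0xF4 = 11110100 → 4-byte char (#8). Advance 4.
Byte at offset 24: 0xE1 = 11100001 → 3-byte char (#9). Advance 3.
Reached end at offset 27 after 9 code points.

9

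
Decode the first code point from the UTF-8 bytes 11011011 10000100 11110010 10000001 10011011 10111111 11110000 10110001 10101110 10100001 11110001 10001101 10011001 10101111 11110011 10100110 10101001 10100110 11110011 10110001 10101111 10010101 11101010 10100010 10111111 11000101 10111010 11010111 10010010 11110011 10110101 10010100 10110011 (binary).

Offset 0: leading byte 0xDB = 11011011 → 2-byte char #1 = DB 84.
Leading byte 0xDB = 11011011 matches 110xxxxx → 2-byte sequence.
Byte 1: 0xDB = 11011011, payload 11011 (5 bits).
Byte 2: 0x84 = 10000100 (10xxxxxx ✓), payload 000100.
Concatenate: 11011000100 = 0x6C4 (11 bits → U+06C4).

U+06C4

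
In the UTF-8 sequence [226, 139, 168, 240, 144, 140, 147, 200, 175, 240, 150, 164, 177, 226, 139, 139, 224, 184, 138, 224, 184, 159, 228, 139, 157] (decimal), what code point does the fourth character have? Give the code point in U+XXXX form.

U+16931

Offset 0: leading byte 0xE2 = 11100010 → 3-byte char #1 = E2 8B A8.
Offset 3: leading byte 0xF0 = 11110000 → 4-byte char #2 = F0 90 8C 93.
Offset 7: leading byte 0xC8 = 11001000 → 2-byte char #3 = C8 AF.
Offset 9: leading byte 0xF0 = 11110000 → 4-byte char #4 = F0 96 A4 B1.
Leading byte 0xF0 = 11110000 matches 11110xxx → 4-byte sequence.
Byte 1: 0xF0 = 11110000, payload 000 (3 bits).
Byte 2: 0x96 = 10010110 (10xxxxxx ✓), payload 010110.
Byte 3: 0xA4 = 10100100 (10xxxxxx ✓), payload 100100.
Byte 4: 0xB1 = 10110001 (10xxxxxx ✓), payload 110001.
Concatenate: 000010110100100110001 = 0x16931 (21 bits → U+16931).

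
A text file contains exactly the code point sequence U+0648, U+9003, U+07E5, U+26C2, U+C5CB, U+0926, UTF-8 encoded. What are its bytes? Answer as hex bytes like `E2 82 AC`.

U+0648: 2-byte form → D9 88.
U+9003: 3-byte form → E9 80 83.
U+07E5: 2-byte form → DF A5.
U+26C2: 3-byte form → E2 9B 82.
U+C5CB: 3-byte form → EC 97 8B.
U+0926: 3-byte form → E0 A4 A6.
Concatenated (16 bytes): D9 88 E9 80 83 DF A5 E2 9B 82 EC 97 8B E0 A4 A6.

D9 88 E9 80 83 DF A5 E2 9B 82 EC 97 8B E0 A4 A6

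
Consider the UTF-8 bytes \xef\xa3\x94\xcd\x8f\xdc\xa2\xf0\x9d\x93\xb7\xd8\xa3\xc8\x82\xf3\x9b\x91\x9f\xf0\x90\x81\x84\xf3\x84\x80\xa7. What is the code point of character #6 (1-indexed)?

Offset 0: leading byte 0xEF = 11101111 → 3-byte char #1 = EF A3 94.
Offset 3: leading byte 0xCD = 11001101 → 2-byte char #2 = CD 8F.
Offset 5: leading byte 0xDC = 11011100 → 2-byte char #3 = DC A2.
Offset 7: leading byte 0xF0 = 11110000 → 4-byte char #4 = F0 9D 93 B7.
Offset 11: leading byte 0xD8 = 11011000 → 2-byte char #5 = D8 A3.
Offset 13: leading byte 0xC8 = 11001000 → 2-byte char #6 = C8 82.
Leading byte 0xC8 = 11001000 matches 110xxxxx → 2-byte sequence.
Byte 1: 0xC8 = 11001000, payload 01000 (5 bits).
Byte 2: 0x82 = 10000010 (10xxxxxx ✓), payload 000010.
Concatenate: 01000000010 = 0x202 (11 bits → U+0202).

U+0202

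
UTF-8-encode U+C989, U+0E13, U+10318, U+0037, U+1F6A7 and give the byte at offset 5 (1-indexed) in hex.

0xB8

1-indexed offset 5 is 0-indexed offset 4.
U+C989 → 3-byte form EC A6 89 at offsets 0–2.
U+0E13 → 3-byte form E0 B8 93 at offsets 3–5.
Offset 4 falls in char 2's range; it's byte 2 of E0 B8 93 = 0xB8.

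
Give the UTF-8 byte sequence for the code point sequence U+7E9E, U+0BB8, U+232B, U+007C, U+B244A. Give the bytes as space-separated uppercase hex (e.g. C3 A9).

E7 BA 9E E0 AE B8 E2 8C AB 7C F2 B2 91 8A

U+7E9E: 3-byte form → E7 BA 9E.
U+0BB8: 3-byte form → E0 AE B8.
U+232B: 3-byte form → E2 8C AB.
U+007C: 1-byte form → 7C.
U+B244A: 4-byte form → F2 B2 91 8A.
Concatenated (14 bytes): E7 BA 9E E0 AE B8 E2 8C AB 7C F2 B2 91 8A.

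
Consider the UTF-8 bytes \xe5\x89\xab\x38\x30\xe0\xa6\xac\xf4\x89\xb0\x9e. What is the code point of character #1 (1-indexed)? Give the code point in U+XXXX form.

U+526B

Offset 0: leading byte 0xE5 = 11100101 → 3-byte char #1 = E5 89 AB.
Leading byte 0xE5 = 11100101 matches 1110xxxx → 3-byte sequence.
Byte 1: 0xE5 = 11100101, payload 0101 (4 bits).
Byte 2: 0x89 = 10001001 (10xxxxxx ✓), payload 001001.
Byte 3: 0xAB = 10101011 (10xxxxxx ✓), payload 101011.
Concatenate: 0101001001101011 = 0x526B (16 bits → U+526B).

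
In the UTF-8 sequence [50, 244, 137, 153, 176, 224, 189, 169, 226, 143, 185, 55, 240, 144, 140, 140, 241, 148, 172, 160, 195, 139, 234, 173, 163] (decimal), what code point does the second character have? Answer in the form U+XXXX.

U+109670

Offset 0: leading byte 0x32 = 00110010 → 1-byte char #1 = 32.
Offset 1: leading byte 0xF4 = 11110100 → 4-byte char #2 = F4 89 99 B0.
Leading byte 0xF4 = 11110100 matches 11110xxx → 4-byte sequence.
Byte 1: 0xF4 = 11110100, payload 100 (3 bits).
Byte 2: 0x89 = 10001001 (10xxxxxx ✓), payload 001001.
Byte 3: 0x99 = 10011001 (10xxxxxx ✓), payload 011001.
Byte 4: 0xB0 = 10110000 (10xxxxxx ✓), payload 110000.
Concatenate: 100001001011001110000 = 0x109670 (21 bits → U+109670).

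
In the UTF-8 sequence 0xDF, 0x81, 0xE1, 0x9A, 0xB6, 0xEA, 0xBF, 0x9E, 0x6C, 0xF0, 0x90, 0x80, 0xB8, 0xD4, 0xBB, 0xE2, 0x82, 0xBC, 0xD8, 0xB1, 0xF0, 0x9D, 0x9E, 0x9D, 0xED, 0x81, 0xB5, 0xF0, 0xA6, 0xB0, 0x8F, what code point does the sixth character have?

U+053B

Offset 0: leading byte 0xDF = 11011111 → 2-byte char #1 = DF 81.
Offset 2: leading byte 0xE1 = 11100001 → 3-byte char #2 = E1 9A B6.
Offset 5: leading byte 0xEA = 11101010 → 3-byte char #3 = EA BF 9E.
Offset 8: leading byte 0x6C = 01101100 → 1-byte char #4 = 6C.
Offset 9: leading byte 0xF0 = 11110000 → 4-byte char #5 = F0 90 80 B8.
Offset 13: leading byte 0xD4 = 11010100 → 2-byte char #6 = D4 BB.
Leading byte 0xD4 = 11010100 matches 110xxxxx → 2-byte sequence.
Byte 1: 0xD4 = 11010100, payload 10100 (5 bits).
Byte 2: 0xBB = 10111011 (10xxxxxx ✓), payload 111011.
Concatenate: 10100111011 = 0x53B (11 bits → U+053B).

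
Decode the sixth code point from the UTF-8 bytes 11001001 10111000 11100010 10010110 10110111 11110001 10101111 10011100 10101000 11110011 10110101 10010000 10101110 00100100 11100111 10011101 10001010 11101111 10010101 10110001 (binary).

U+774A

Offset 0: leading byte 0xC9 = 11001001 → 2-byte char #1 = C9 B8.
Offset 2: leading byte 0xE2 = 11100010 → 3-byte char #2 = E2 96 B7.
Offset 5: leading byte 0xF1 = 11110001 → 4-byte char #3 = F1 AF 9C A8.
Offset 9: leading byte 0xF3 = 11110011 → 4-byte char #4 = F3 B5 90 AE.
Offset 13: leading byte 0x24 = 00100100 → 1-byte char #5 = 24.
Offset 14: leading byte 0xE7 = 11100111 → 3-byte char #6 = E7 9D 8A.
Leading byte 0xE7 = 11100111 matches 1110xxxx → 3-byte sequence.
Byte 1: 0xE7 = 11100111, payload 0111 (4 bits).
Byte 2: 0x9D = 10011101 (10xxxxxx ✓), payload 011101.
Byte 3: 0x8A = 10001010 (10xxxxxx ✓), payload 001010.
Concatenate: 0111011101001010 = 0x774A (16 bits → U+774A).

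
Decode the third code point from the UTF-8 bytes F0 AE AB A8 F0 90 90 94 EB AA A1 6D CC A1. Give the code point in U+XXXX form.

U+BAA1

Offset 0: leading byte 0xF0 = 11110000 → 4-byte char #1 = F0 AE AB A8.
Offset 4: leading byte 0xF0 = 11110000 → 4-byte char #2 = F0 90 90 94.
Offset 8: leading byte 0xEB = 11101011 → 3-byte char #3 = EB AA A1.
Leading byte 0xEB = 11101011 matches 1110xxxx → 3-byte sequence.
Byte 1: 0xEB = 11101011, payload 1011 (4 bits).
Byte 2: 0xAA = 10101010 (10xxxxxx ✓), payload 101010.
Byte 3: 0xA1 = 10100001 (10xxxxxx ✓), payload 100001.
Concatenate: 1011101010100001 = 0xBAA1 (16 bits → U+BAA1).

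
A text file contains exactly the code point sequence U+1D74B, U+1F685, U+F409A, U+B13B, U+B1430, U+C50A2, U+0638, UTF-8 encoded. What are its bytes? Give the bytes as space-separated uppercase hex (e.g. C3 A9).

F0 9D 9D 8B F0 9F 9A 85 F3 B4 82 9A EB 84 BB F2 B1 90 B0 F3 85 82 A2 D8 B8

U+1D74B: 4-byte form → F0 9D 9D 8B.
U+1F685: 4-byte form → F0 9F 9A 85.
U+F409A: 4-byte form → F3 B4 82 9A.
U+B13B: 3-byte form → EB 84 BB.
U+B1430: 4-byte form → F2 B1 90 B0.
U+C50A2: 4-byte form → F3 85 82 A2.
U+0638: 2-byte form → D8 B8.
Concatenated (25 bytes): F0 9D 9D 8B F0 9F 9A 85 F3 B4 82 9A EB 84 BB F2 B1 90 B0 F3 85 82 A2 D8 B8.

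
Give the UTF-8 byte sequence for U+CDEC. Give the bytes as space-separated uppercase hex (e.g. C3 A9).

U+CDEC = 0xCDEC = 52716 decimal. In range U+0800–U+FFFF → 3-byte form: 1110xxxx 10xxxxxx 10xxxxxx.
Binary (16 bits): 1100110111101100.
Split 4+6+6: 1100 | 110111 | 101100.
Byte 1: 11101100 = 0xEC.
Byte 2: 10110111 = 0xB7.
Byte 3: 10101100 = 0xAC.

EC B7 AC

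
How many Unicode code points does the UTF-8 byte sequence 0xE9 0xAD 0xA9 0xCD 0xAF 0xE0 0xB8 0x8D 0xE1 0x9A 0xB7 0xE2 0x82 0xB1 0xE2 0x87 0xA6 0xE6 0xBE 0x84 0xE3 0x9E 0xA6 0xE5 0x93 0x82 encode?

9

Byte at offset 0: 0xE9 = 11101001 → 3-byte char (#1). Advance 3.
Byte at offset 3: 0xCD = 11001101 → 2-byte char (#2). Advance 2.
Byte at offset 5: 0xE0 = 11100000 → 3-byte char (#3). Advance 3.
Byte at offset 8: 0xE1 = 11100001 → 3-byte char (#4). Advance 3.
Byte at offset 11: 0xE2 = 11100010 → 3-byte char (#5). Advance 3.
Byte at offset 14: 0xE2 = 11100010 → 3-byte char (#6). Advance 3.
Byte at offset 17: 0xE6 = 11100110 → 3-byte char (#7). Advance 3.
Byte at offset 20: 0xE3 = 11100011 → 3-byte char (#8). Advance 3.
Byte at offset 23: 0xE5 = 11100101 → 3-byte char (#9). Advance 3.
Reached end at offset 26 after 9 code points.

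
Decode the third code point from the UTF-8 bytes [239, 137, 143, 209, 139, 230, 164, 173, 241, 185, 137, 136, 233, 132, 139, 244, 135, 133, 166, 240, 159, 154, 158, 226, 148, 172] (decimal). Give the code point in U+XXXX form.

Offset 0: leading byte 0xEF = 11101111 → 3-byte char #1 = EF 89 8F.
Offset 3: leading byte 0xD1 = 11010001 → 2-byte char #2 = D1 8B.
Offset 5: leading byte 0xE6 = 11100110 → 3-byte char #3 = E6 A4 AD.
Leading byte 0xE6 = 11100110 matches 1110xxxx → 3-byte sequence.
Byte 1: 0xE6 = 11100110, payload 0110 (4 bits).
Byte 2: 0xA4 = 10100100 (10xxxxxx ✓), payload 100100.
Byte 3: 0xAD = 10101101 (10xxxxxx ✓), payload 101101.
Concatenate: 0110100100101101 = 0x692D (16 bits → U+692D).

U+692D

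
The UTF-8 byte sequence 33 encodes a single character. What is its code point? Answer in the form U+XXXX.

U+0033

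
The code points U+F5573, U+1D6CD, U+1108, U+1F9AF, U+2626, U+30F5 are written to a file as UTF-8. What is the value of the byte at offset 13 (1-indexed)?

0x9F

1-indexed offset 13 is 0-indexed offset 12.
U+F5573 → 4-byte form F3 B5 95 B3 at offsets 0–3.
U+1D6CD → 4-byte form F0 9D 9B 8D at offsets 4–7.
U+1108 → 3-byte form E1 84 88 at offsets 8–10.
U+1F9AF → 4-byte form F0 9F A6 AF at offsets 11–14.
Offset 12 falls in char 4's range; it's byte 2 of F0 9F A6 AF = 0x9F.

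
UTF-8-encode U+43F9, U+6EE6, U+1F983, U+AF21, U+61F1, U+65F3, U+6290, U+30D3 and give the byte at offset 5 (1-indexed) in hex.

1-indexed offset 5 is 0-indexed offset 4.
U+43F9 → 3-byte form E4 8F B9 at offsets 0–2.
U+6EE6 → 3-byte form E6 BB A6 at offsets 3–5.
Offset 4 falls in char 2's range; it's byte 2 of E6 BB A6 = 0xBB.

0xBB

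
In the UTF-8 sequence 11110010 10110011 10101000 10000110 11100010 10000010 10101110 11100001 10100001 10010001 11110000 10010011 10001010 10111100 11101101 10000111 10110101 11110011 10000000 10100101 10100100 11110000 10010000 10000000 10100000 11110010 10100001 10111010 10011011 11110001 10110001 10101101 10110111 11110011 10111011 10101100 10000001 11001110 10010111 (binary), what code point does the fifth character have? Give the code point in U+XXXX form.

Offset 0: leading byte 0xF2 = 11110010 → 4-byte char #1 = F2 B3 A8 86.
Offset 4: leading byte 0xE2 = 11100010 → 3-byte char #2 = E2 82 AE.
Offset 7: leading byte 0xE1 = 11100001 → 3-byte char #3 = E1 A1 91.
Offset 10: leading byte 0xF0 = 11110000 → 4-byte char #4 = F0 93 8A BC.
Offset 14: leading byte 0xED = 11101101 → 3-byte char #5 = ED 87 B5.
Leading byte 0xED = 11101101 matches 1110xxxx → 3-byte sequence.
Byte 1: 0xED = 11101101, payload 1101 (4 bits).
Byte 2: 0x87 = 10000111 (10xxxxxx ✓), payload 000111.
Byte 3: 0xB5 = 10110101 (10xxxxxx ✓), payload 110101.
Concatenate: 1101000111110101 = 0xD1F5 (16 bits → U+D1F5).

U+D1F5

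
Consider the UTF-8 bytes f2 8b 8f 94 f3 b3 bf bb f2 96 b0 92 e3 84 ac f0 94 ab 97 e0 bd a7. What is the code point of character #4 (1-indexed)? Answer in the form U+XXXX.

Offset 0: leading byte 0xF2 = 11110010 → 4-byte char #1 = F2 8B 8F 94.
Offset 4: leading byte 0xF3 = 11110011 → 4-byte char #2 = F3 B3 BF BB.
Offset 8: leading byte 0xF2 = 11110010 → 4-byte char #3 = F2 96 B0 92.
Offset 12: leading byte 0xE3 = 11100011 → 3-byte char #4 = E3 84 AC.
Leading byte 0xE3 = 11100011 matches 1110xxxx → 3-byte sequence.
Byte 1: 0xE3 = 11100011, payload 0011 (4 bits).
Byte 2: 0x84 = 10000100 (10xxxxxx ✓), payload 000100.
Byte 3: 0xAC = 10101100 (10xxxxxx ✓), payload 101100.
Concatenate: 0011000100101100 = 0x312C (16 bits → U+312C).

U+312C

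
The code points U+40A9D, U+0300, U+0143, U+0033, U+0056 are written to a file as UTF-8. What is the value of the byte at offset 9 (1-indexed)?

1-indexed offset 9 is 0-indexed offset 8.
U+40A9D → 4-byte form F1 80 AA 9D at offsets 0–3.
U+0300 → 2-byte form CC 80 at offsets 4–5.
U+0143 → 2-byte form C5 83 at offsets 6–7.
U+0033 → 1-byte form 33 at offsets 8–8.
Offset 8 falls in char 4's range; it's byte 1 of 33 = 0x33.

0x33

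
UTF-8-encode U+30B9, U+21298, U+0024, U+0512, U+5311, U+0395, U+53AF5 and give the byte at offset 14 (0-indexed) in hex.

U+30B9 → 3-byte form E3 82 B9 at offsets 0–2.
U+21298 → 4-byte form F0 A1 8A 98 at offsets 3–6.
U+0024 → 1-byte form 24 at offsets 7–7.
U+0512 → 2-byte form D4 92 at offsets 8–9.
U+5311 → 3-byte form E5 8C 91 at offsets 10–12.
U+0395 → 2-byte form CE 95 at offsets 13–14.
Offset 14 falls in char 6's range; it's byte 2 of CE 95 = 0x95.

0x95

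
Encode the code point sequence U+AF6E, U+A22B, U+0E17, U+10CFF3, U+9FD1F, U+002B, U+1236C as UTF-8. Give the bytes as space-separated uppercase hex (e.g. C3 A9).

EA BD AE EA 88 AB E0 B8 97 F4 8C BF B3 F2 9F B4 9F 2B F0 92 8D AC

U+AF6E: 3-byte form → EA BD AE.
U+A22B: 3-byte form → EA 88 AB.
U+0E17: 3-byte form → E0 B8 97.
U+10CFF3: 4-byte form → F4 8C BF B3.
U+9FD1F: 4-byte form → F2 9F B4 9F.
U+002B: 1-byte form → 2B.
U+1236C: 4-byte form → F0 92 8D AC.
Concatenated (22 bytes): EA BD AE EA 88 AB E0 B8 97 F4 8C BF B3 F2 9F B4 9F 2B F0 92 8D AC.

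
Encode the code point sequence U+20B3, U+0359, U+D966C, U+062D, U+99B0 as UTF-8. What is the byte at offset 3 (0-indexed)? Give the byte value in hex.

U+20B3 → 3-byte form E2 82 B3 at offsets 0–2.
U+0359 → 2-byte form CD 99 at offsets 3–4.
Offset 3 falls in char 2's range; it's byte 1 of CD 99 = 0xCD.

0xCD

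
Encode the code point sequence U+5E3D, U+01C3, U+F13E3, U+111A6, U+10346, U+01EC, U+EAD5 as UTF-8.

E5 B8 BD C7 83 F3 B1 8F A3 F0 91 86 A6 F0 90 8D 86 C7 AC EE AB 95

U+5E3D: 3-byte form → E5 B8 BD.
U+01C3: 2-byte form → C7 83.
U+F13E3: 4-byte form → F3 B1 8F A3.
U+111A6: 4-byte form → F0 91 86 A6.
U+10346: 4-byte form → F0 90 8D 86.
U+01EC: 2-byte form → C7 AC.
U+EAD5: 3-byte form → EE AB 95.
Concatenated (22 bytes): E5 B8 BD C7 83 F3 B1 8F A3 F0 91 86 A6 F0 90 8D 86 C7 AC EE AB 95.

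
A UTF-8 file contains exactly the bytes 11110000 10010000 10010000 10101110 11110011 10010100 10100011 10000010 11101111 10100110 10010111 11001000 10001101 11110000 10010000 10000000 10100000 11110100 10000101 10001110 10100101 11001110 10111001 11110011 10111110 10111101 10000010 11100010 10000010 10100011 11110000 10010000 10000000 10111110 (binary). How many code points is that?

10

Byte at offset 0: 0xF0 = 11110000 → 4-byte char (#1). Advance 4.
Byte at offset 4: 0xF3 = 11110011 → 4-byte char (#2). Advance 4.
Byte at offset 8: 0xEF = 11101111 → 3-byte char (#3). Advance 3.
Byte at offset 11: 0xC8 = 11001000 → 2-byte char (#4). Advance 2.
Byte at offset 13: 0xF0 = 11110000 → 4-byte char (#5). Advance 4.
Byte at offset 17: 0xF4 = 11110100 → 4-byte char (#6). Advance 4.
Byte at offset 21: 0xCE = 11001110 → 2-byte char (#7). Advance 2.
Byte at offset 23: 0xF3 = 11110011 → 4-byte char (#8). Advance 4.
Byte at offset 27: 0xE2 = 11100010 → 3-byte char (#9). Advance 3.
Byte at offset 30: 0xF0 = 11110000 → 4-byte char (#10). Advance 4.
Reached end at offset 34 after 10 code points.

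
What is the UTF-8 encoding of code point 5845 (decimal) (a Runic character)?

U+16D5 = 0x16D5 = 5845 decimal. In range U+0800–U+FFFF → 3-byte form: 1110xxxx 10xxxxxx 10xxxxxx.
Binary (16 bits): 0001011011010101.
Split 4+6+6: 0001 | 011011 | 010101.
Byte 1: 11100001 = 0xE1.
Byte 2: 10011011 = 0x9B.
Byte 3: 10010101 = 0x95.

E1 9B 95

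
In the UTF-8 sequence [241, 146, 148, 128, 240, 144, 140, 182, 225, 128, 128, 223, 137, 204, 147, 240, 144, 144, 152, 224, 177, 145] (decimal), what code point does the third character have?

Offset 0: leading byte 0xF1 = 11110001 → 4-byte char #1 = F1 92 94 80.
Offset 4: leading byte 0xF0 = 11110000 → 4-byte char #2 = F0 90 8C B6.
Offset 8: leading byte 0xE1 = 11100001 → 3-byte char #3 = E1 80 80.
Leading byte 0xE1 = 11100001 matches 1110xxxx → 3-byte sequence.
Byte 1: 0xE1 = 11100001, payload 0001 (4 bits).
Byte 2: 0x80 = 10000000 (10xxxxxx ✓), payload 000000.
Byte 3: 0x80 = 10000000 (10xxxxxx ✓), payload 000000.
Concatenate: 0001000000000000 = 0x1000 (16 bits → U+1000).

U+1000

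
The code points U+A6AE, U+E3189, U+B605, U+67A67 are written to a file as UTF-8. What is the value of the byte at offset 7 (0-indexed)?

U+A6AE → 3-byte form EA 9A AE at offsets 0–2.
U+E3189 → 4-byte form F3 A3 86 89 at offsets 3–6.
U+B605 → 3-byte form EB 98 85 at offsets 7–9.
Offset 7 falls in char 3's range; it's byte 1 of EB 98 85 = 0xEB.

0xEB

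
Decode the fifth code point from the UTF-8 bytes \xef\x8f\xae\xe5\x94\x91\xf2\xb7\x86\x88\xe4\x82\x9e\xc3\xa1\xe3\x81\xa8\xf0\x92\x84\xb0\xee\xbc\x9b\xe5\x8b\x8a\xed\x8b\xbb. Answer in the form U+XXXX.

Offset 0: leading byte 0xEF = 11101111 → 3-byte char #1 = EF 8F AE.
Offset 3: leading byte 0xE5 = 11100101 → 3-byte char #2 = E5 94 91.
Offset 6: leading byte 0xF2 = 11110010 → 4-byte char #3 = F2 B7 86 88.
Offset 10: leading byte 0xE4 = 11100100 → 3-byte char #4 = E4 82 9E.
Offset 13: leading byte 0xC3 = 11000011 → 2-byte char #5 = C3 A1.
Leading byte 0xC3 = 11000011 matches 110xxxxx → 2-byte sequence.
Byte 1: 0xC3 = 11000011, payload 00011 (5 bits).
Byte 2: 0xA1 = 10100001 (10xxxxxx ✓), payload 100001.
Concatenate: 00011100001 = 0xE1 (11 bits → U+00E1).

U+00E1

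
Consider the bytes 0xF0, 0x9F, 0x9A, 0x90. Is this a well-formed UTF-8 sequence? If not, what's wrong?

valid

Leading byte 0xF0 = 11110000 → 4-byte form.
Continuation bytes 0x9F=10011111, 0x9A=10011010, 0x90=10010000 all match 10xxxxxx.
Decoded value 0x1F690 is ≥ 0x10000 (shortest form) and not a surrogate.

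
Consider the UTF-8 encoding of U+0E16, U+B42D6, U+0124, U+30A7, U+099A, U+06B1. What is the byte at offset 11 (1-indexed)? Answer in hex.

1-indexed offset 11 is 0-indexed offset 10.
U+0E16 → 3-byte form E0 B8 96 at offsets 0–2.
U+B42D6 → 4-byte form F2 B4 8B 96 at offsets 3–6.
U+0124 → 2-byte form C4 A4 at offsets 7–8.
U+30A7 → 3-byte form E3 82 A7 at offsets 9–11.
Offset 10 falls in char 4's range; it's byte 2 of E3 82 A7 = 0x82.

0x82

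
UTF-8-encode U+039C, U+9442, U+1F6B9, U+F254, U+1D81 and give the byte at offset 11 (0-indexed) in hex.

U+039C → 2-byte form CE 9C at offsets 0–1.
U+9442 → 3-byte form E9 91 82 at offsets 2–4.
U+1F6B9 → 4-byte form F0 9F 9A B9 at offsets 5–8.
U+F254 → 3-byte form EF 89 94 at offsets 9–11.
Offset 11 falls in char 4's range; it's byte 3 of EF 89 94 = 0x94.

0x94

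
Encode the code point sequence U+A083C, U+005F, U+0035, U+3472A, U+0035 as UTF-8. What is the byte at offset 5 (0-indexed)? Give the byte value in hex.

U+A083C → 4-byte form F2 A0 A0 BC at offsets 0–3.
U+005F → 1-byte form 5F at offsets 4–4.
U+0035 → 1-byte form 35 at offsets 5–5.
Offset 5 falls in char 3's range; it's byte 1 of 35 = 0x35.

0x35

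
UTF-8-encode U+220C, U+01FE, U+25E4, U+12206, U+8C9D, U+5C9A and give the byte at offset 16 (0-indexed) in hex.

U+220C → 3-byte form E2 88 8C at offsets 0–2.
U+01FE → 2-byte form C7 BE at offsets 3–4.
U+25E4 → 3-byte form E2 97 A4 at offsets 5–7.
U+12206 → 4-byte form F0 92 88 86 at offsets 8–11.
U+8C9D → 3-byte form E8 B2 9D at offsets 12–14.
U+5C9A → 3-byte form E5 B2 9A at offsets 15–17.
Offset 16 falls in char 6's range; it's byte 2 of E5 B2 9A = 0xB2.

0xB2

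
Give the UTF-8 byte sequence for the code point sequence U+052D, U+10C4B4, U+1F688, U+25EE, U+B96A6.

D4 AD F4 8C 92 B4 F0 9F 9A 88 E2 97 AE F2 B9 9A A6

U+052D: 2-byte form → D4 AD.
U+10C4B4: 4-byte form → F4 8C 92 B4.
U+1F688: 4-byte form → F0 9F 9A 88.
U+25EE: 3-byte form → E2 97 AE.
U+B96A6: 4-byte form → F2 B9 9A A6.
Concatenated (17 bytes): D4 AD F4 8C 92 B4 F0 9F 9A 88 E2 97 AE F2 B9 9A A6.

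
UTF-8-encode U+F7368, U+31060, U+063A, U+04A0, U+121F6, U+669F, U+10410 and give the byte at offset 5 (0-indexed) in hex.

U+F7368 → 4-byte form F3 B7 8D A8 at offsets 0–3.
U+31060 → 4-byte form F0 B1 81 A0 at offsets 4–7.
Offset 5 falls in char 2's range; it's byte 2 of F0 B1 81 A0 = 0xB1.

0xB1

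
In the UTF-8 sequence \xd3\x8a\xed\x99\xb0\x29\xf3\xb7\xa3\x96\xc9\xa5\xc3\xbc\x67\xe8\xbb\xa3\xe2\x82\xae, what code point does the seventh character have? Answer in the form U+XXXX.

U+0067

Offset 0: leading byte 0xD3 = 11010011 → 2-byte char #1 = D3 8A.
Offset 2: leading byte 0xED = 11101101 → 3-byte char #2 = ED 99 B0.
Offset 5: leading byte 0x29 = 00101001 → 1-byte char #3 = 29.
Offset 6: leading byte 0xF3 = 11110011 → 4-byte char #4 = F3 B7 A3 96.
Offset 10: leading byte 0xC9 = 11001001 → 2-byte char #5 = C9 A5.
Offset 12: leading byte 0xC3 = 11000011 → 2-byte char #6 = C3 BC.
Offset 14: leading byte 0x67 = 01100111 → 1-byte char #7 = 67.
Leading byte 0x67 = 01100111 matches 0xxxxxxx → 1-byte sequence.
Byte 1: 0x67 = 01100111, payload 1100111 (7 bits).
Concatenate: 1100111 = 0x67 (7 bits → U+0067).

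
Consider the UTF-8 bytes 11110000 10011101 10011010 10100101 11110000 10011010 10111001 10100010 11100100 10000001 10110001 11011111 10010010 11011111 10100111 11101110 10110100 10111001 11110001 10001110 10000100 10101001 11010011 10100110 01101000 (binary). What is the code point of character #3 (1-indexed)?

Offset 0: leading byte 0xF0 = 11110000 → 4-byte char #1 = F0 9D 9A A5.
Offset 4: leading byte 0xF0 = 11110000 → 4-byte char #2 = F0 9A B9 A2.
Offset 8: leading byte 0xE4 = 11100100 → 3-byte char #3 = E4 81 B1.
Leading byte 0xE4 = 11100100 matches 1110xxxx → 3-byte sequence.
Byte 1: 0xE4 = 11100100, payload 0100 (4 bits).
Byte 2: 0x81 = 10000001 (10xxxxxx ✓), payload 000001.
Byte 3: 0xB1 = 10110001 (10xxxxxx ✓), payload 110001.
Concatenate: 0100000001110001 = 0x4071 (16 bits → U+4071).

U+4071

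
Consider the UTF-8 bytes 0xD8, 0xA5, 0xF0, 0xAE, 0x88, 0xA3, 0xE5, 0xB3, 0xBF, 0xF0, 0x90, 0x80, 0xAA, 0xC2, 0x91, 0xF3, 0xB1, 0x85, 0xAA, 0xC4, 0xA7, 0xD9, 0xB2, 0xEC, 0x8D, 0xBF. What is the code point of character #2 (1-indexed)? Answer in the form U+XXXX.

Offset 0: leading byte 0xD8 = 11011000 → 2-byte char #1 = D8 A5.
Offset 2: leading byte 0xF0 = 11110000 → 4-byte char #2 = F0 AE 88 A3.
Leading byte 0xF0 = 11110000 matches 11110xxx → 4-byte sequence.
Byte 1: 0xF0 = 11110000, payload 000 (3 bits).
Byte 2: 0xAE = 10101110 (10xxxxxx ✓), payload 101110.
Byte 3: 0x88 = 10001000 (10xxxxxx ✓), payload 001000.
Byte 4: 0xA3 = 10100011 (10xxxxxx ✓), payload 100011.
Concatenate: 000101110001000100011 = 0x2E223 (21 bits → U+2E223).

U+2E223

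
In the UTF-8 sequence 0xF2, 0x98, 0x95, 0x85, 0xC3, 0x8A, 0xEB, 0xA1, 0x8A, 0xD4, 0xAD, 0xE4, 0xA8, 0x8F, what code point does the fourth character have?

Offset 0: leading byte 0xF2 = 11110010 → 4-byte char #1 = F2 98 95 85.
Offset 4: leading byte 0xC3 = 11000011 → 2-byte char #2 = C3 8A.
Offset 6: leading byte 0xEB = 11101011 → 3-byte char #3 = EB A1 8A.
Offset 9: leading byte 0xD4 = 11010100 → 2-byte char #4 = D4 AD.
Leading byte 0xD4 = 11010100 matches 110xxxxx → 2-byte sequence.
Byte 1: 0xD4 = 11010100, payload 10100 (5 bits).
Byte 2: 0xAD = 10101101 (10xxxxxx ✓), payload 101101.
Concatenate: 10100101101 = 0x52D (11 bits → U+052D).

U+052D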